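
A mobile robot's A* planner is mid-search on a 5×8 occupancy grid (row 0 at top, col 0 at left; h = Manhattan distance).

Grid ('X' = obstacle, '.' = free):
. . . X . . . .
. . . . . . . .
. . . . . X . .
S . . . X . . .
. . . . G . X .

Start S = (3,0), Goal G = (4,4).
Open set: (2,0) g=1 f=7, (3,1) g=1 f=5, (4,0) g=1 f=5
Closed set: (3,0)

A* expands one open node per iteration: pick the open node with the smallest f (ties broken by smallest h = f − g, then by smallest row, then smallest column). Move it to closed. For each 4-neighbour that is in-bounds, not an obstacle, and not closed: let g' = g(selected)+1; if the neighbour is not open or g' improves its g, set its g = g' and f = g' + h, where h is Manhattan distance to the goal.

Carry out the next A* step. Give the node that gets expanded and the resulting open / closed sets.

expanded=(3,1); open=[(2,0) g=1 f=7, (2,1) g=2 f=7, (3,2) g=2 f=5, (4,0) g=1 f=5, (4,1) g=2 f=5]; closed=[(3,0), (3,1)]

step 1: expand (3,1) (f=5, h=4) → closed; open now [(2,0) g=1 f=7, (2,1) g=2 f=7, (3,2) g=2 f=5, (4,0) g=1 f=5, (4,1) g=2 f=5]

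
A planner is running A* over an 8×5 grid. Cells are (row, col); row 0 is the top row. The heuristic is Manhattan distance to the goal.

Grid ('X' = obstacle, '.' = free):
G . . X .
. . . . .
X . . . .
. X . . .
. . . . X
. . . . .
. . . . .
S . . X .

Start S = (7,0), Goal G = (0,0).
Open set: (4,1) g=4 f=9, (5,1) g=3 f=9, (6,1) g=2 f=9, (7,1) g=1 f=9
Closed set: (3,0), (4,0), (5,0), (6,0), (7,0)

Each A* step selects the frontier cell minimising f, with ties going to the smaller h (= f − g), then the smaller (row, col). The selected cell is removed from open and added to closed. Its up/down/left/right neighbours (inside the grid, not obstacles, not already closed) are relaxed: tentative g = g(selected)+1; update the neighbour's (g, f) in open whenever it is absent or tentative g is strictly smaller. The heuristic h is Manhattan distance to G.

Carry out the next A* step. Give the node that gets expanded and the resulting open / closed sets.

expanded=(4,1); open=[(4,2) g=5 f=11, (5,1) g=3 f=9, (6,1) g=2 f=9, (7,1) g=1 f=9]; closed=[(3,0), (4,0), (4,1), (5,0), (6,0), (7,0)]

step 1: expand (4,1) (f=9, h=5) → closed; open now [(4,2) g=5 f=11, (5,1) g=3 f=9, (6,1) g=2 f=9, (7,1) g=1 f=9]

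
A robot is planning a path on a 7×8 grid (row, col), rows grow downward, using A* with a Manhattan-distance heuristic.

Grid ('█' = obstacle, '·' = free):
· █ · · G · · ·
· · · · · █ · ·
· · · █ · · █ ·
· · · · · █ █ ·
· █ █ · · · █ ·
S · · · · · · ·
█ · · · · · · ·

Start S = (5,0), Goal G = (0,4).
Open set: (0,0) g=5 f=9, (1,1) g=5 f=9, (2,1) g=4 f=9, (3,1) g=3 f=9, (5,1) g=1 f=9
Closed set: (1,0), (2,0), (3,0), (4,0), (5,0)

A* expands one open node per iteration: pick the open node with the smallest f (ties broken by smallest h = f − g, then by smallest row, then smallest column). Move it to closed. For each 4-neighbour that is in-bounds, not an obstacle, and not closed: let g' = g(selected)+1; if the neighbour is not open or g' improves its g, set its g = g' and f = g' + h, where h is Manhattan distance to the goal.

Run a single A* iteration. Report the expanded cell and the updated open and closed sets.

step 1: expand (0,0) (f=9, h=4) → closed; open now [(1,1) g=5 f=9, (2,1) g=4 f=9, (3,1) g=3 f=9, (5,1) g=1 f=9]

expanded=(0,0); open=[(1,1) g=5 f=9, (2,1) g=4 f=9, (3,1) g=3 f=9, (5,1) g=1 f=9]; closed=[(0,0), (1,0), (2,0), (3,0), (4,0), (5,0)]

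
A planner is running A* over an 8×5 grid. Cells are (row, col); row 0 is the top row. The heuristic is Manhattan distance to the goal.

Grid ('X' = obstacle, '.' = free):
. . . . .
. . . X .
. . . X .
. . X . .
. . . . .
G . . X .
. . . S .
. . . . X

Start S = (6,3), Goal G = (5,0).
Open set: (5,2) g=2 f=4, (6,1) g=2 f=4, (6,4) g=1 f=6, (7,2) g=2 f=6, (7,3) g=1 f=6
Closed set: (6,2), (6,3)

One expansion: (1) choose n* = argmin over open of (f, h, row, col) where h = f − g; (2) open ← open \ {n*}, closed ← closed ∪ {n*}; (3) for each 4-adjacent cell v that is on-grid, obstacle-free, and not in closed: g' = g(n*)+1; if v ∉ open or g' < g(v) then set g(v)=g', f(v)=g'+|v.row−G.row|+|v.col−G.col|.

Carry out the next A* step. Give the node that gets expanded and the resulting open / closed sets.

expanded=(5,2); open=[(4,2) g=3 f=6, (5,1) g=3 f=4, (6,1) g=2 f=4, (6,4) g=1 f=6, (7,2) g=2 f=6, (7,3) g=1 f=6]; closed=[(5,2), (6,2), (6,3)]

step 1: expand (5,2) (f=4, h=2) → closed; open now [(4,2) g=3 f=6, (5,1) g=3 f=4, (6,1) g=2 f=4, (6,4) g=1 f=6, (7,2) g=2 f=6, (7,3) g=1 f=6]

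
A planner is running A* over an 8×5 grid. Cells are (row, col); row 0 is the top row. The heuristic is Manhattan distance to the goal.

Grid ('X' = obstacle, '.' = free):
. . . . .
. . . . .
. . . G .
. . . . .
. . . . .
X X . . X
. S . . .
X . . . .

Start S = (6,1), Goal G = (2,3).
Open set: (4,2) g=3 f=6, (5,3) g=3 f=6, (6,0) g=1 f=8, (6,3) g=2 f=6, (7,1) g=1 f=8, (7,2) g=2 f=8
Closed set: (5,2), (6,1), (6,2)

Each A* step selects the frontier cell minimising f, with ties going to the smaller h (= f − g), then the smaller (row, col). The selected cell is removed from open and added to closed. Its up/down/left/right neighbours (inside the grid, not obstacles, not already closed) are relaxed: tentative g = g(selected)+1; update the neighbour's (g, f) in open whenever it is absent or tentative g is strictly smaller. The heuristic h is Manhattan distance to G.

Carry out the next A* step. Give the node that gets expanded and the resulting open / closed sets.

expanded=(4,2); open=[(3,2) g=4 f=6, (4,1) g=4 f=8, (4,3) g=4 f=6, (5,3) g=3 f=6, (6,0) g=1 f=8, (6,3) g=2 f=6, (7,1) g=1 f=8, (7,2) g=2 f=8]; closed=[(4,2), (5,2), (6,1), (6,2)]

step 1: expand (4,2) (f=6, h=3) → closed; open now [(3,2) g=4 f=6, (4,1) g=4 f=8, (4,3) g=4 f=6, (5,3) g=3 f=6, (6,0) g=1 f=8, (6,3) g=2 f=6, (7,1) g=1 f=8, (7,2) g=2 f=8]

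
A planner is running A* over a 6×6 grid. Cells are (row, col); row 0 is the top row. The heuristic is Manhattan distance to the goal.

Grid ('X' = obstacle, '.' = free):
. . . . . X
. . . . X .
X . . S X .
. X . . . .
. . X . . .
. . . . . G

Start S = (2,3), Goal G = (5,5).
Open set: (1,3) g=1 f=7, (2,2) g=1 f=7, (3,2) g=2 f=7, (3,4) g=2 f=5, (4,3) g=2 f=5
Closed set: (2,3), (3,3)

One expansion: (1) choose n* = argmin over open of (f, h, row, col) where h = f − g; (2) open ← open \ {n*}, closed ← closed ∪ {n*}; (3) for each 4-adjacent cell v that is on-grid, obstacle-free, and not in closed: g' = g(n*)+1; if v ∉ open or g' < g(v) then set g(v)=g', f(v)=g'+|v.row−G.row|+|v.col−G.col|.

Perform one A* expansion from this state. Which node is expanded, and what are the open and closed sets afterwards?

step 1: expand (3,4) (f=5, h=3) → closed; open now [(1,3) g=1 f=7, (2,2) g=1 f=7, (3,2) g=2 f=7, (3,5) g=3 f=5, (4,3) g=2 f=5, (4,4) g=3 f=5]

expanded=(3,4); open=[(1,3) g=1 f=7, (2,2) g=1 f=7, (3,2) g=2 f=7, (3,5) g=3 f=5, (4,3) g=2 f=5, (4,4) g=3 f=5]; closed=[(2,3), (3,3), (3,4)]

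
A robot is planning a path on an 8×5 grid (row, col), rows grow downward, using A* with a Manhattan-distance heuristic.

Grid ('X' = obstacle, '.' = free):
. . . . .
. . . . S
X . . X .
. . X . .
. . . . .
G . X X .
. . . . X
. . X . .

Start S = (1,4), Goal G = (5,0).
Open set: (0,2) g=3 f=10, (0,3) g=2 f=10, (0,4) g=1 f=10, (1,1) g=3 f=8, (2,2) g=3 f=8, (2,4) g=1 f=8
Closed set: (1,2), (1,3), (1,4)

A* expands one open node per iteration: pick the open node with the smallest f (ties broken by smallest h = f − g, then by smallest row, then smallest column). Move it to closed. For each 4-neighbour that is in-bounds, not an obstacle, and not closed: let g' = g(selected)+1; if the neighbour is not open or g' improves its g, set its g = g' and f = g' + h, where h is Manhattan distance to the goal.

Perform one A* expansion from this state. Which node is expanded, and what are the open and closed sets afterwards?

step 1: expand (1,1) (f=8, h=5) → closed; open now [(0,1) g=4 f=10, (0,2) g=3 f=10, (0,3) g=2 f=10, (0,4) g=1 f=10, (1,0) g=4 f=8, (2,1) g=4 f=8, (2,2) g=3 f=8, (2,4) g=1 f=8]

expanded=(1,1); open=[(0,1) g=4 f=10, (0,2) g=3 f=10, (0,3) g=2 f=10, (0,4) g=1 f=10, (1,0) g=4 f=8, (2,1) g=4 f=8, (2,2) g=3 f=8, (2,4) g=1 f=8]; closed=[(1,1), (1,2), (1,3), (1,4)]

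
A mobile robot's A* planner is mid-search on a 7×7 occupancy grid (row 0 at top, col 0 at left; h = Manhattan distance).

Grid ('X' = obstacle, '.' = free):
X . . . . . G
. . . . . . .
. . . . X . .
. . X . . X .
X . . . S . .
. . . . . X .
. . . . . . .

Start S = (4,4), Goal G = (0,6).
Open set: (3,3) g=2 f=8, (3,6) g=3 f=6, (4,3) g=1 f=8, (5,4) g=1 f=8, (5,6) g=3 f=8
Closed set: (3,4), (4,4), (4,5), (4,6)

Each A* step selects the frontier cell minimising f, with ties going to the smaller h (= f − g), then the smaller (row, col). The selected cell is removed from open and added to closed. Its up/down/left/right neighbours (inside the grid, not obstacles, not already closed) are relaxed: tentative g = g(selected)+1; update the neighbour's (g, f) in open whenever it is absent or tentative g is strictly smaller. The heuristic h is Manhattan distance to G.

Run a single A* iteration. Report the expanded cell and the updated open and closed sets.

step 1: expand (3,6) (f=6, h=3) → closed; open now [(2,6) g=4 f=6, (3,3) g=2 f=8, (4,3) g=1 f=8, (5,4) g=1 f=8, (5,6) g=3 f=8]

expanded=(3,6); open=[(2,6) g=4 f=6, (3,3) g=2 f=8, (4,3) g=1 f=8, (5,4) g=1 f=8, (5,6) g=3 f=8]; closed=[(3,4), (3,6), (4,4), (4,5), (4,6)]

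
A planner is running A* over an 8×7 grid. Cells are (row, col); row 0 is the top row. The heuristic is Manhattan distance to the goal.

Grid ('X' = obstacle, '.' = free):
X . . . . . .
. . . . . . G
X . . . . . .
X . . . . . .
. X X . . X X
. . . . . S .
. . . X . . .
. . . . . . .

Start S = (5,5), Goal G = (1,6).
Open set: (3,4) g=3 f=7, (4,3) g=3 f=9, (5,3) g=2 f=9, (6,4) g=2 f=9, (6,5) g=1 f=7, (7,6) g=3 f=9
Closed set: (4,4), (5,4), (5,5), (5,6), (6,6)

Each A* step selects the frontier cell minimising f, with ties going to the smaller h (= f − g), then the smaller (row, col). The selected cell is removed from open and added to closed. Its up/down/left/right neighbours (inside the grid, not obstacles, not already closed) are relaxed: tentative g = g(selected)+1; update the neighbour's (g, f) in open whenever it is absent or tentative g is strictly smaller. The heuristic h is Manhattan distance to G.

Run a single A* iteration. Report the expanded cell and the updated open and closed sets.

step 1: expand (3,4) (f=7, h=4) → closed; open now [(2,4) g=4 f=7, (3,3) g=4 f=9, (3,5) g=4 f=7, (4,3) g=3 f=9, (5,3) g=2 f=9, (6,4) g=2 f=9, (6,5) g=1 f=7, (7,6) g=3 f=9]

expanded=(3,4); open=[(2,4) g=4 f=7, (3,3) g=4 f=9, (3,5) g=4 f=7, (4,3) g=3 f=9, (5,3) g=2 f=9, (6,4) g=2 f=9, (6,5) g=1 f=7, (7,6) g=3 f=9]; closed=[(3,4), (4,4), (5,4), (5,5), (5,6), (6,6)]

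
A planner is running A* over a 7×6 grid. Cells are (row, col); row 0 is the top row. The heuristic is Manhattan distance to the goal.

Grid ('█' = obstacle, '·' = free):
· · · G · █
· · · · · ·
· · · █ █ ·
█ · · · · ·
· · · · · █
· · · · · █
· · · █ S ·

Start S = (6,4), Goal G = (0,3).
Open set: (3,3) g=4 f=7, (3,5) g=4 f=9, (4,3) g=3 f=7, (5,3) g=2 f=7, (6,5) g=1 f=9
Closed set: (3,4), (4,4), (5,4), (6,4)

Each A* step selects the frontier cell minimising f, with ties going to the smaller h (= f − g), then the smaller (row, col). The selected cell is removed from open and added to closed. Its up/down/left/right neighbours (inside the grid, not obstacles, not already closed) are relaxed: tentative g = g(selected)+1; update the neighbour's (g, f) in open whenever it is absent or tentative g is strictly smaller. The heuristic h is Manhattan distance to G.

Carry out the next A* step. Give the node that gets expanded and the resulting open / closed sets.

expanded=(3,3); open=[(3,2) g=5 f=9, (3,5) g=4 f=9, (4,3) g=3 f=7, (5,3) g=2 f=7, (6,5) g=1 f=9]; closed=[(3,3), (3,4), (4,4), (5,4), (6,4)]

step 1: expand (3,3) (f=7, h=3) → closed; open now [(3,2) g=5 f=9, (3,5) g=4 f=9, (4,3) g=3 f=7, (5,3) g=2 f=7, (6,5) g=1 f=9]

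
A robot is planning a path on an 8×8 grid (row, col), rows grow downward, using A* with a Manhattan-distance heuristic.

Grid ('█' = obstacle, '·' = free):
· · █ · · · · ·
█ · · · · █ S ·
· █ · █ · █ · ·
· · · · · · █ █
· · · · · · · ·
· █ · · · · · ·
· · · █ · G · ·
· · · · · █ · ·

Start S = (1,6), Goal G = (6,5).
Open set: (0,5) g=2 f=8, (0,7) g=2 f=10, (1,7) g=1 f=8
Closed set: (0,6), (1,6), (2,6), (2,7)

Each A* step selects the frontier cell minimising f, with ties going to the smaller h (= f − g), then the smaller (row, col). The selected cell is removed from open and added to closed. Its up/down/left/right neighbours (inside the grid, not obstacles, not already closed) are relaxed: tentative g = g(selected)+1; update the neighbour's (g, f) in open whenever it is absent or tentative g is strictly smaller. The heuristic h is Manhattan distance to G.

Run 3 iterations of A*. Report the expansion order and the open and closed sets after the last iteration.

order=[(0,5) → (1,7) → (0,4)]; open=[(0,3) g=4 f=12, (0,7) g=2 f=10, (1,4) g=4 f=10]; closed=[(0,4), (0,5), (0,6), (1,6), (1,7), (2,6), (2,7)]

step 1: expand (0,5) (f=8, h=6) → closed; open now [(0,4) g=3 f=10, (0,7) g=2 f=10, (1,7) g=1 f=8]
step 2: expand (1,7) (f=8, h=7) → closed; open now [(0,4) g=3 f=10, (0,7) g=2 f=10]
step 3: expand (0,4) (f=10, h=7) → closed; open now [(0,3) g=4 f=12, (0,7) g=2 f=10, (1,4) g=4 f=10]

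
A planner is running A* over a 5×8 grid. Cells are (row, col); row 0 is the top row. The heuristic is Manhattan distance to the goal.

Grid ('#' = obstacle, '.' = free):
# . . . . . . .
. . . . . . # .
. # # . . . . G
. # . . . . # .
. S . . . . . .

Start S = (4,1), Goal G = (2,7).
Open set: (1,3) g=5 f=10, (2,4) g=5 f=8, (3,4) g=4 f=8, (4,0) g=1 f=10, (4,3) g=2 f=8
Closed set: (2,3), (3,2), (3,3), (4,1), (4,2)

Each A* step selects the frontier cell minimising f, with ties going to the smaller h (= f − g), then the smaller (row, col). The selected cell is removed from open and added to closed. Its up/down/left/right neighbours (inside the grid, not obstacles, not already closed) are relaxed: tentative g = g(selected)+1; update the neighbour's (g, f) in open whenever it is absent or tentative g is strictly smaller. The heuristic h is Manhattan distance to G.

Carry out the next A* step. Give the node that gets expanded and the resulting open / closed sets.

expanded=(2,4); open=[(1,3) g=5 f=10, (1,4) g=6 f=10, (2,5) g=6 f=8, (3,4) g=4 f=8, (4,0) g=1 f=10, (4,3) g=2 f=8]; closed=[(2,3), (2,4), (3,2), (3,3), (4,1), (4,2)]

step 1: expand (2,4) (f=8, h=3) → closed; open now [(1,3) g=5 f=10, (1,4) g=6 f=10, (2,5) g=6 f=8, (3,4) g=4 f=8, (4,0) g=1 f=10, (4,3) g=2 f=8]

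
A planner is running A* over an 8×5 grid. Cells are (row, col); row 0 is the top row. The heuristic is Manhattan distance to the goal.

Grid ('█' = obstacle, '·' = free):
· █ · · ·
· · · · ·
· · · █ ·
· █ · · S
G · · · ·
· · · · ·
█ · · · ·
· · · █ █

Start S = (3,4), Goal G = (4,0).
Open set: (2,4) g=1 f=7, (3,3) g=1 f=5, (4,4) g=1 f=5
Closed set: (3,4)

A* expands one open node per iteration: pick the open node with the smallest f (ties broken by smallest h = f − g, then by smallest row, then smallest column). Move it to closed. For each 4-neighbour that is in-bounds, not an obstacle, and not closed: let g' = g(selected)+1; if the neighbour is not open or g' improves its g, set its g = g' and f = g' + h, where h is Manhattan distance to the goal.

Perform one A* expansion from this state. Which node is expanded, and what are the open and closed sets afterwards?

expanded=(3,3); open=[(2,4) g=1 f=7, (3,2) g=2 f=5, (4,3) g=2 f=5, (4,4) g=1 f=5]; closed=[(3,3), (3,4)]

step 1: expand (3,3) (f=5, h=4) → closed; open now [(2,4) g=1 f=7, (3,2) g=2 f=5, (4,3) g=2 f=5, (4,4) g=1 f=5]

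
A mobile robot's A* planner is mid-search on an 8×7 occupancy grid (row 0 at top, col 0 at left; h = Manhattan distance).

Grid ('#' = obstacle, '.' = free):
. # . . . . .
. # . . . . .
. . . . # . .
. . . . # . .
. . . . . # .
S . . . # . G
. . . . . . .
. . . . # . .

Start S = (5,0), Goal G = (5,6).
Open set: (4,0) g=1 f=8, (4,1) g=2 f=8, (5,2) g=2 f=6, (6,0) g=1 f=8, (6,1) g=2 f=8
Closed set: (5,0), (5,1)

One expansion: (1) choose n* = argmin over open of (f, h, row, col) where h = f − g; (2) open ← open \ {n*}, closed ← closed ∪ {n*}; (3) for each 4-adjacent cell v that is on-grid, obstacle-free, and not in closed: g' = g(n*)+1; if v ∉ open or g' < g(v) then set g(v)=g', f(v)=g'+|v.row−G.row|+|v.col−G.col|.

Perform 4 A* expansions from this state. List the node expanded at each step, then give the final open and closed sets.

order=[(5,2) → (5,3) → (4,3) → (4,4)]; open=[(3,3) g=5 f=10, (4,0) g=1 f=8, (4,1) g=2 f=8, (4,2) g=3 f=8, (6,0) g=1 f=8, (6,1) g=2 f=8, (6,2) g=3 f=8, (6,3) g=4 f=8]; closed=[(4,3), (4,4), (5,0), (5,1), (5,2), (5,3)]

step 1: expand (5,2) (f=6, h=4) → closed; open now [(4,0) g=1 f=8, (4,1) g=2 f=8, (4,2) g=3 f=8, (5,3) g=3 f=6, (6,0) g=1 f=8, (6,1) g=2 f=8, (6,2) g=3 f=8]
step 2: expand (5,3) (f=6, h=3) → closed; open now [(4,0) g=1 f=8, (4,1) g=2 f=8, (4,2) g=3 f=8, (4,3) g=4 f=8, (6,0) g=1 f=8, (6,1) g=2 f=8, (6,2) g=3 f=8, (6,3) g=4 f=8]
step 3: expand (4,3) (f=8, h=4) → closed; open now [(3,3) g=5 f=10, (4,0) g=1 f=8, (4,1) g=2 f=8, (4,2) g=3 f=8, (4,4) g=5 f=8, (6,0) g=1 f=8, (6,1) g=2 f=8, (6,2) g=3 f=8, (6,3) g=4 f=8]
step 4: expand (4,4) (f=8, h=3) → closed; open now [(3,3) g=5 f=10, (4,0) g=1 f=8, (4,1) g=2 f=8, (4,2) g=3 f=8, (6,0) g=1 f=8, (6,1) g=2 f=8, (6,2) g=3 f=8, (6,3) g=4 f=8]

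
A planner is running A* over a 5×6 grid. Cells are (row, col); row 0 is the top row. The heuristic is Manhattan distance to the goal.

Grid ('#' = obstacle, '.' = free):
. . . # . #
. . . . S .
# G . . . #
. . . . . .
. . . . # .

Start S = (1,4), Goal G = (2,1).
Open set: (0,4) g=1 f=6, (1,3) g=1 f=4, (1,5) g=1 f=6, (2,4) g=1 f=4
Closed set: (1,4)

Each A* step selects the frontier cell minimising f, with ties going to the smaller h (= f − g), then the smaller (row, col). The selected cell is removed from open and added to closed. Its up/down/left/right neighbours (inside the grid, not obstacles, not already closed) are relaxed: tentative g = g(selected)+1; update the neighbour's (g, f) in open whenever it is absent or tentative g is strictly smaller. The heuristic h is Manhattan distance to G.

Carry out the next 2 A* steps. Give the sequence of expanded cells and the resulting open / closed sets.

order=[(1,3) → (1,2)]; open=[(0,2) g=3 f=6, (0,4) g=1 f=6, (1,1) g=3 f=4, (1,5) g=1 f=6, (2,2) g=3 f=4, (2,3) g=2 f=4, (2,4) g=1 f=4]; closed=[(1,2), (1,3), (1,4)]

step 1: expand (1,3) (f=4, h=3) → closed; open now [(0,4) g=1 f=6, (1,2) g=2 f=4, (1,5) g=1 f=6, (2,3) g=2 f=4, (2,4) g=1 f=4]
step 2: expand (1,2) (f=4, h=2) → closed; open now [(0,2) g=3 f=6, (0,4) g=1 f=6, (1,1) g=3 f=4, (1,5) g=1 f=6, (2,2) g=3 f=4, (2,3) g=2 f=4, (2,4) g=1 f=4]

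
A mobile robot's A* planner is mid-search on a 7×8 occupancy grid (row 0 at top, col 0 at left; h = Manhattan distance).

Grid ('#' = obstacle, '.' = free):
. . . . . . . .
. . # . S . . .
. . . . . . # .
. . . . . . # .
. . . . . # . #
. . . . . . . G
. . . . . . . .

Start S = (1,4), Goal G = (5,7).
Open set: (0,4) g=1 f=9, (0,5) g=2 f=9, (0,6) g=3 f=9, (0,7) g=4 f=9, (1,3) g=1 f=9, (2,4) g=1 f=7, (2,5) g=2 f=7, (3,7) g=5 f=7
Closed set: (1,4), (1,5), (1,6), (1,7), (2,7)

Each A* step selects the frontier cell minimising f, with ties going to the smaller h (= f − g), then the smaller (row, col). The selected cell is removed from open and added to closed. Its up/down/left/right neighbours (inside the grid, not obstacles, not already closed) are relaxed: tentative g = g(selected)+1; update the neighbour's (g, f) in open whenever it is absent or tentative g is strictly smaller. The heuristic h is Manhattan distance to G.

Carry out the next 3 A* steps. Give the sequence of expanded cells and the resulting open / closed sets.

step 1: expand (3,7) (f=7, h=2) → closed; open now [(0,4) g=1 f=9, (0,5) g=2 f=9, (0,6) g=3 f=9, (0,7) g=4 f=9, (1,3) g=1 f=9, (2,4) g=1 f=7, (2,5) g=2 f=7]
step 2: expand (2,5) (f=7, h=5) → closed; open now [(0,4) g=1 f=9, (0,5) g=2 f=9, (0,6) g=3 f=9, (0,7) g=4 f=9, (1,3) g=1 f=9, (2,4) g=1 f=7, (3,5) g=3 f=7]
step 3: expand (3,5) (f=7, h=4) → closed; open now [(0,4) g=1 f=9, (0,5) g=2 f=9, (0,6) g=3 f=9, (0,7) g=4 f=9, (1,3) g=1 f=9, (2,4) g=1 f=7, (3,4) g=4 f=9]

order=[(3,7) → (2,5) → (3,5)]; open=[(0,4) g=1 f=9, (0,5) g=2 f=9, (0,6) g=3 f=9, (0,7) g=4 f=9, (1,3) g=1 f=9, (2,4) g=1 f=7, (3,4) g=4 f=9]; closed=[(1,4), (1,5), (1,6), (1,7), (2,5), (2,7), (3,5), (3,7)]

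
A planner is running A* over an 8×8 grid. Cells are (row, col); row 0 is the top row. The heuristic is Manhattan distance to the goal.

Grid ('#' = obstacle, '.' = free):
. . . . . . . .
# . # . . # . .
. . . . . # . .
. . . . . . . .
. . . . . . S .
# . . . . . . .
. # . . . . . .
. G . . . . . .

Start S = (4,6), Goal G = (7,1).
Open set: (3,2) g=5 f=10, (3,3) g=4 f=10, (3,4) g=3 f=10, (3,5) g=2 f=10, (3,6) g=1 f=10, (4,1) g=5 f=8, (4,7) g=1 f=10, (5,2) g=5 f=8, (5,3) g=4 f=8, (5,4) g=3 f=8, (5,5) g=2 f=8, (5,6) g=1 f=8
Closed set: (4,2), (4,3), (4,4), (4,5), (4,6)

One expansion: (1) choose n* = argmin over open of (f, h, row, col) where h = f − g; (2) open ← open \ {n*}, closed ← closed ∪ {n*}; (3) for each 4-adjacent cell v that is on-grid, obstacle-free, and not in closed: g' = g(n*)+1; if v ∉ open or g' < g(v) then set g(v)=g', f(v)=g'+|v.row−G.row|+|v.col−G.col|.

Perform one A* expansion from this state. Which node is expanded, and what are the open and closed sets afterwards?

step 1: expand (4,1) (f=8, h=3) → closed; open now [(3,1) g=6 f=10, (3,2) g=5 f=10, (3,3) g=4 f=10, (3,4) g=3 f=10, (3,5) g=2 f=10, (3,6) g=1 f=10, (4,0) g=6 f=10, (4,7) g=1 f=10, (5,1) g=6 f=8, (5,2) g=5 f=8, (5,3) g=4 f=8, (5,4) g=3 f=8, (5,5) g=2 f=8, (5,6) g=1 f=8]

expanded=(4,1); open=[(3,1) g=6 f=10, (3,2) g=5 f=10, (3,3) g=4 f=10, (3,4) g=3 f=10, (3,5) g=2 f=10, (3,6) g=1 f=10, (4,0) g=6 f=10, (4,7) g=1 f=10, (5,1) g=6 f=8, (5,2) g=5 f=8, (5,3) g=4 f=8, (5,4) g=3 f=8, (5,5) g=2 f=8, (5,6) g=1 f=8]; closed=[(4,1), (4,2), (4,3), (4,4), (4,5), (4,6)]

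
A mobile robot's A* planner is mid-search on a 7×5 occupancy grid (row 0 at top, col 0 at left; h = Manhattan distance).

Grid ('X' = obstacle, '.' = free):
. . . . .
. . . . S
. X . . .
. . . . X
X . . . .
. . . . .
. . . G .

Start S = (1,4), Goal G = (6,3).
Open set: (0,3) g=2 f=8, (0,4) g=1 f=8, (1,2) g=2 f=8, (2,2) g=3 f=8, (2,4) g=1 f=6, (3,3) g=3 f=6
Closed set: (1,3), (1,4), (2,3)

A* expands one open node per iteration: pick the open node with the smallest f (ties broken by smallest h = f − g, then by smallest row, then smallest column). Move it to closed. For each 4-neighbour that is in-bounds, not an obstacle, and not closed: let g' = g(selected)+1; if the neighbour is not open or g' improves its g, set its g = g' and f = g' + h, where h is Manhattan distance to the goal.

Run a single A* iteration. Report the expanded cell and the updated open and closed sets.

step 1: expand (3,3) (f=6, h=3) → closed; open now [(0,3) g=2 f=8, (0,4) g=1 f=8, (1,2) g=2 f=8, (2,2) g=3 f=8, (2,4) g=1 f=6, (3,2) g=4 f=8, (4,3) g=4 f=6]

expanded=(3,3); open=[(0,3) g=2 f=8, (0,4) g=1 f=8, (1,2) g=2 f=8, (2,2) g=3 f=8, (2,4) g=1 f=6, (3,2) g=4 f=8, (4,3) g=4 f=6]; closed=[(1,3), (1,4), (2,3), (3,3)]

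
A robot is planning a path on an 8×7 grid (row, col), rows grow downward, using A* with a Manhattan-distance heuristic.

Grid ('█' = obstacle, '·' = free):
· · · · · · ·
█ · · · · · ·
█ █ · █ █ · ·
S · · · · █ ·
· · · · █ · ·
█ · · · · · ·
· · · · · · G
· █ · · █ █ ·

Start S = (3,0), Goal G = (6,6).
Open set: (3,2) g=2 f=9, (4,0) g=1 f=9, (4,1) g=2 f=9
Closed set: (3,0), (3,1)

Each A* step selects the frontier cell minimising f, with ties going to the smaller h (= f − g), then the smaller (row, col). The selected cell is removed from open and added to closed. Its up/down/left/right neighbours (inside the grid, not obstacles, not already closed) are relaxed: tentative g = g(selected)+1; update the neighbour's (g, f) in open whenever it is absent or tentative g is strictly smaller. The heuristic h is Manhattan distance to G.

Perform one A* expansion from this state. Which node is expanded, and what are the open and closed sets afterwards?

expanded=(3,2); open=[(2,2) g=3 f=11, (3,3) g=3 f=9, (4,0) g=1 f=9, (4,1) g=2 f=9, (4,2) g=3 f=9]; closed=[(3,0), (3,1), (3,2)]

step 1: expand (3,2) (f=9, h=7) → closed; open now [(2,2) g=3 f=11, (3,3) g=3 f=9, (4,0) g=1 f=9, (4,1) g=2 f=9, (4,2) g=3 f=9]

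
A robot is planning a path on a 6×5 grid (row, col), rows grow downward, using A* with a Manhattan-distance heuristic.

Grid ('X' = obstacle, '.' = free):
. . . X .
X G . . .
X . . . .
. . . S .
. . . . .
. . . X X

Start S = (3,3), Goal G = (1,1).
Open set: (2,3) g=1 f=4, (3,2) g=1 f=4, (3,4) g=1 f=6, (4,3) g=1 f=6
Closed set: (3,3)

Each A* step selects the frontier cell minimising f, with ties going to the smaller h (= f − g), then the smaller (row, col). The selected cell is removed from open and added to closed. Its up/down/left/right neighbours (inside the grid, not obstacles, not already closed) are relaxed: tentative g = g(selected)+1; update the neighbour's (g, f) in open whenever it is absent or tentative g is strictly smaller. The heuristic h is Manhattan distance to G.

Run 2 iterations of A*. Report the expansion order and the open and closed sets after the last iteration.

order=[(2,3) → (1,3)]; open=[(1,2) g=3 f=4, (1,4) g=3 f=6, (2,2) g=2 f=4, (2,4) g=2 f=6, (3,2) g=1 f=4, (3,4) g=1 f=6, (4,3) g=1 f=6]; closed=[(1,3), (2,3), (3,3)]

step 1: expand (2,3) (f=4, h=3) → closed; open now [(1,3) g=2 f=4, (2,2) g=2 f=4, (2,4) g=2 f=6, (3,2) g=1 f=4, (3,4) g=1 f=6, (4,3) g=1 f=6]
step 2: expand (1,3) (f=4, h=2) → closed; open now [(1,2) g=3 f=4, (1,4) g=3 f=6, (2,2) g=2 f=4, (2,4) g=2 f=6, (3,2) g=1 f=4, (3,4) g=1 f=6, (4,3) g=1 f=6]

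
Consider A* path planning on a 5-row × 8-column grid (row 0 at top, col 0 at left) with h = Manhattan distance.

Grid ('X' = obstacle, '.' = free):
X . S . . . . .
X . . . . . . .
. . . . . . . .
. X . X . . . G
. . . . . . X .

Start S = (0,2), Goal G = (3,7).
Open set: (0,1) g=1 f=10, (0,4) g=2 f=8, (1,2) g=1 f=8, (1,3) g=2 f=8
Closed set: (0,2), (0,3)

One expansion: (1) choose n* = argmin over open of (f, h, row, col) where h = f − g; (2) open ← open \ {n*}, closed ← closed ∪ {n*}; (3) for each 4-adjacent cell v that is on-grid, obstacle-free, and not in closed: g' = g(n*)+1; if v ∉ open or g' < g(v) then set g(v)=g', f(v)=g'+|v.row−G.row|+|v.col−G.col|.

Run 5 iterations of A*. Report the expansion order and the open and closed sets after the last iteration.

step 1: expand (0,4) (f=8, h=6) → closed; open now [(0,1) g=1 f=10, (0,5) g=3 f=8, (1,2) g=1 f=8, (1,3) g=2 f=8, (1,4) g=3 f=8]
step 2: expand (0,5) (f=8, h=5) → closed; open now [(0,1) g=1 f=10, (0,6) g=4 f=8, (1,2) g=1 f=8, (1,3) g=2 f=8, (1,4) g=3 f=8, (1,5) g=4 f=8]
step 3: expand (0,6) (f=8, h=4) → closed; open now [(0,1) g=1 f=10, (0,7) g=5 f=8, (1,2) g=1 f=8, (1,3) g=2 f=8, (1,4) g=3 f=8, (1,5) g=4 f=8, (1,6) g=5 f=8]
step 4: expand (0,7) (f=8, h=3) → closed; open now [(0,1) g=1 f=10, (1,2) g=1 f=8, (1,3) g=2 f=8, (1,4) g=3 f=8, (1,5) g=4 f=8, (1,6) g=5 f=8, (1,7) g=6 f=8]
step 5: expand (1,7) (f=8, h=2) → closed; open now [(0,1) g=1 f=10, (1,2) g=1 f=8, (1,3) g=2 f=8, (1,4) g=3 f=8, (1,5) g=4 f=8, (1,6) g=5 f=8, (2,7) g=7 f=8]

order=[(0,4) → (0,5) → (0,6) → (0,7) → (1,7)]; open=[(0,1) g=1 f=10, (1,2) g=1 f=8, (1,3) g=2 f=8, (1,4) g=3 f=8, (1,5) g=4 f=8, (1,6) g=5 f=8, (2,7) g=7 f=8]; closed=[(0,2), (0,3), (0,4), (0,5), (0,6), (0,7), (1,7)]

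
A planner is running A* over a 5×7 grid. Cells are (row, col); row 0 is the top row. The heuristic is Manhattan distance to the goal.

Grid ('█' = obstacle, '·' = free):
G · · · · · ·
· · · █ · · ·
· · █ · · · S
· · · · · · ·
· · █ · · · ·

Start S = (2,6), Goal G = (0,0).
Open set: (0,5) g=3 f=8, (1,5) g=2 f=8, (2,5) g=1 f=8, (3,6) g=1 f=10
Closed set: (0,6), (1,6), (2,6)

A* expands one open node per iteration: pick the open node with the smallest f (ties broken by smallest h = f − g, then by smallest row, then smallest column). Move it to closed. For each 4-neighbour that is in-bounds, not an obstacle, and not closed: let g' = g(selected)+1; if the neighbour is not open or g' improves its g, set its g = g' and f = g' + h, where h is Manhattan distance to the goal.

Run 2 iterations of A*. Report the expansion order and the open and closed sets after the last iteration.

order=[(0,5) → (0,4)]; open=[(0,3) g=5 f=8, (1,4) g=5 f=10, (1,5) g=2 f=8, (2,5) g=1 f=8, (3,6) g=1 f=10]; closed=[(0,4), (0,5), (0,6), (1,6), (2,6)]

step 1: expand (0,5) (f=8, h=5) → closed; open now [(0,4) g=4 f=8, (1,5) g=2 f=8, (2,5) g=1 f=8, (3,6) g=1 f=10]
step 2: expand (0,4) (f=8, h=4) → closed; open now [(0,3) g=5 f=8, (1,4) g=5 f=10, (1,5) g=2 f=8, (2,5) g=1 f=8, (3,6) g=1 f=10]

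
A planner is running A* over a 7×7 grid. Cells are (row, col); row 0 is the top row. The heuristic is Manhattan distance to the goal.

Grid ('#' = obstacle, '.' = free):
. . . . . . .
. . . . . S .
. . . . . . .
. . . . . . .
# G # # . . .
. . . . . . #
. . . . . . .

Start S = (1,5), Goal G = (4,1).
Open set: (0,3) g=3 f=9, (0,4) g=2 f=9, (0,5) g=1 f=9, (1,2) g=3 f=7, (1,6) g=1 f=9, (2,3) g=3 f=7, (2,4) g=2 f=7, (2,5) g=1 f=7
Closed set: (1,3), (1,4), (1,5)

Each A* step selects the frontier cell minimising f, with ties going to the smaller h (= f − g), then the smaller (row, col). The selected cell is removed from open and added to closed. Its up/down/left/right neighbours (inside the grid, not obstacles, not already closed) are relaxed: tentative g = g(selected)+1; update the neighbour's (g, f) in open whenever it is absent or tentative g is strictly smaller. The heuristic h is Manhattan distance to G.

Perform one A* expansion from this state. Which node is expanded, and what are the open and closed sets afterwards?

step 1: expand (1,2) (f=7, h=4) → closed; open now [(0,2) g=4 f=9, (0,3) g=3 f=9, (0,4) g=2 f=9, (0,5) g=1 f=9, (1,1) g=4 f=7, (1,6) g=1 f=9, (2,2) g=4 f=7, (2,3) g=3 f=7, (2,4) g=2 f=7, (2,5) g=1 f=7]

expanded=(1,2); open=[(0,2) g=4 f=9, (0,3) g=3 f=9, (0,4) g=2 f=9, (0,5) g=1 f=9, (1,1) g=4 f=7, (1,6) g=1 f=9, (2,2) g=4 f=7, (2,3) g=3 f=7, (2,4) g=2 f=7, (2,5) g=1 f=7]; closed=[(1,2), (1,3), (1,4), (1,5)]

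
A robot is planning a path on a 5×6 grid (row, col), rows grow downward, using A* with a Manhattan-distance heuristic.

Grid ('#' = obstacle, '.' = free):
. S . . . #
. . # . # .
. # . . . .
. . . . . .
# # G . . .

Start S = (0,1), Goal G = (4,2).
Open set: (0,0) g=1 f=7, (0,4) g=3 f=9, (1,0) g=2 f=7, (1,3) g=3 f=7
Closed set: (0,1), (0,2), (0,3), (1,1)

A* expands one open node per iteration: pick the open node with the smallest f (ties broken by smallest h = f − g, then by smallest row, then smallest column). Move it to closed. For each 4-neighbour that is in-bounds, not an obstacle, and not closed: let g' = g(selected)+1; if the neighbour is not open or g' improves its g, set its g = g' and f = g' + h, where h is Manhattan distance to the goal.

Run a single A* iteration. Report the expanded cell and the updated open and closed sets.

expanded=(1,3); open=[(0,0) g=1 f=7, (0,4) g=3 f=9, (1,0) g=2 f=7, (2,3) g=4 f=7]; closed=[(0,1), (0,2), (0,3), (1,1), (1,3)]

step 1: expand (1,3) (f=7, h=4) → closed; open now [(0,0) g=1 f=7, (0,4) g=3 f=9, (1,0) g=2 f=7, (2,3) g=4 f=7]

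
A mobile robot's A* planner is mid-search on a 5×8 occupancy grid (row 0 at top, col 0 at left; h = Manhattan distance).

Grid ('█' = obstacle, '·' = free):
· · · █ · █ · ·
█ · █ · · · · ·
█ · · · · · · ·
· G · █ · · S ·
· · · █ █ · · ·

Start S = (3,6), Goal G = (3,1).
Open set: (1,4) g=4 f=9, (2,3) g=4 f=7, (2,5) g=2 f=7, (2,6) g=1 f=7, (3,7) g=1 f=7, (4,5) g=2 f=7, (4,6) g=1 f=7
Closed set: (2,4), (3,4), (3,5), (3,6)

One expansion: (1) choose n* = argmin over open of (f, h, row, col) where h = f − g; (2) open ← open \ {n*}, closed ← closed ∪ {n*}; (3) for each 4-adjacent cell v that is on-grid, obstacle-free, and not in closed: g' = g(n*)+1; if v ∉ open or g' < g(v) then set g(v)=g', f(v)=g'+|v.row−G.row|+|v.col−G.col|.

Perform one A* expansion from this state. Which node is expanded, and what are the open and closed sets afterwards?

step 1: expand (2,3) (f=7, h=3) → closed; open now [(1,3) g=5 f=9, (1,4) g=4 f=9, (2,2) g=5 f=7, (2,5) g=2 f=7, (2,6) g=1 f=7, (3,7) g=1 f=7, (4,5) g=2 f=7, (4,6) g=1 f=7]

expanded=(2,3); open=[(1,3) g=5 f=9, (1,4) g=4 f=9, (2,2) g=5 f=7, (2,5) g=2 f=7, (2,6) g=1 f=7, (3,7) g=1 f=7, (4,5) g=2 f=7, (4,6) g=1 f=7]; closed=[(2,3), (2,4), (3,4), (3,5), (3,6)]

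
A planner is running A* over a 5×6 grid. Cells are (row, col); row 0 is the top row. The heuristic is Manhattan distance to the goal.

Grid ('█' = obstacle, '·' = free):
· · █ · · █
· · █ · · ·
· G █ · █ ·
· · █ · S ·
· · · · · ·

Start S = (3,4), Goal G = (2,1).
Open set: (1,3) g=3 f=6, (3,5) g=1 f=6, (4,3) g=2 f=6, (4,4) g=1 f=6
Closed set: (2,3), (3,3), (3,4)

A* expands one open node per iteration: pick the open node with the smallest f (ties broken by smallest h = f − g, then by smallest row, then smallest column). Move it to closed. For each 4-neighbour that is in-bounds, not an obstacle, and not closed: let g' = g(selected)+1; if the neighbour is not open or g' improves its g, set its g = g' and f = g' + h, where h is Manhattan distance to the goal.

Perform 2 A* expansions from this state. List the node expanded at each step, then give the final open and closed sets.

step 1: expand (1,3) (f=6, h=3) → closed; open now [(0,3) g=4 f=8, (1,4) g=4 f=8, (3,5) g=1 f=6, (4,3) g=2 f=6, (4,4) g=1 f=6]
step 2: expand (4,3) (f=6, h=4) → closed; open now [(0,3) g=4 f=8, (1,4) g=4 f=8, (3,5) g=1 f=6, (4,2) g=3 f=6, (4,4) g=1 f=6]

order=[(1,3) → (4,3)]; open=[(0,3) g=4 f=8, (1,4) g=4 f=8, (3,5) g=1 f=6, (4,2) g=3 f=6, (4,4) g=1 f=6]; closed=[(1,3), (2,3), (3,3), (3,4), (4,3)]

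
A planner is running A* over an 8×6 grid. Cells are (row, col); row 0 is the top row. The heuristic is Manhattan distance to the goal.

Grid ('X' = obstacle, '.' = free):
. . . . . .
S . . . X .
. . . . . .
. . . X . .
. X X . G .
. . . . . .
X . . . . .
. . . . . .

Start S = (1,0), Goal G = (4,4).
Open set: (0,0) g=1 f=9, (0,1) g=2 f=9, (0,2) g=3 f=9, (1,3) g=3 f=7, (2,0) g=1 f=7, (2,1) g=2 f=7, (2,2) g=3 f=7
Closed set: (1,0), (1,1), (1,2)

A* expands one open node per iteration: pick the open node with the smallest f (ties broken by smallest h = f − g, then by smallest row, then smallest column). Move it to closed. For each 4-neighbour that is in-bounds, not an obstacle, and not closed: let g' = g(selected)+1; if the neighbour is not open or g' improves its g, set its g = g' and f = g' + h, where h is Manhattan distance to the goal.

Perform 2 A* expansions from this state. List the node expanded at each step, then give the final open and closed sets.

order=[(1,3) → (2,3)]; open=[(0,0) g=1 f=9, (0,1) g=2 f=9, (0,2) g=3 f=9, (0,3) g=4 f=9, (2,0) g=1 f=7, (2,1) g=2 f=7, (2,2) g=3 f=7, (2,4) g=5 f=7]; closed=[(1,0), (1,1), (1,2), (1,3), (2,3)]

step 1: expand (1,3) (f=7, h=4) → closed; open now [(0,0) g=1 f=9, (0,1) g=2 f=9, (0,2) g=3 f=9, (0,3) g=4 f=9, (2,0) g=1 f=7, (2,1) g=2 f=7, (2,2) g=3 f=7, (2,3) g=4 f=7]
step 2: expand (2,3) (f=7, h=3) → closed; open now [(0,0) g=1 f=9, (0,1) g=2 f=9, (0,2) g=3 f=9, (0,3) g=4 f=9, (2,0) g=1 f=7, (2,1) g=2 f=7, (2,2) g=3 f=7, (2,4) g=5 f=7]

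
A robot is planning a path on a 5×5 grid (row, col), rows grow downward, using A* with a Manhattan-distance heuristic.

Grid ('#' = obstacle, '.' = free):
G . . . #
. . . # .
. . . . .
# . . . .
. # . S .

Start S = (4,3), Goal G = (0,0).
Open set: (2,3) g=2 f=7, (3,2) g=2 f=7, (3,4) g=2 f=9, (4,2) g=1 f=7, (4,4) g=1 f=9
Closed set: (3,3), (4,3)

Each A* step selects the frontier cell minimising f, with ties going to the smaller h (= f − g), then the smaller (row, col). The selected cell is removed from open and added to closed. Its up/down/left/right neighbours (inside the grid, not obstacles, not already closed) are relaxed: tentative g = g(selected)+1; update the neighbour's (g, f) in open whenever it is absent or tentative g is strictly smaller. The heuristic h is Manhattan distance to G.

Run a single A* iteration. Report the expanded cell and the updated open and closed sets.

expanded=(2,3); open=[(2,2) g=3 f=7, (2,4) g=3 f=9, (3,2) g=2 f=7, (3,4) g=2 f=9, (4,2) g=1 f=7, (4,4) g=1 f=9]; closed=[(2,3), (3,3), (4,3)]

step 1: expand (2,3) (f=7, h=5) → closed; open now [(2,2) g=3 f=7, (2,4) g=3 f=9, (3,2) g=2 f=7, (3,4) g=2 f=9, (4,2) g=1 f=7, (4,4) g=1 f=9]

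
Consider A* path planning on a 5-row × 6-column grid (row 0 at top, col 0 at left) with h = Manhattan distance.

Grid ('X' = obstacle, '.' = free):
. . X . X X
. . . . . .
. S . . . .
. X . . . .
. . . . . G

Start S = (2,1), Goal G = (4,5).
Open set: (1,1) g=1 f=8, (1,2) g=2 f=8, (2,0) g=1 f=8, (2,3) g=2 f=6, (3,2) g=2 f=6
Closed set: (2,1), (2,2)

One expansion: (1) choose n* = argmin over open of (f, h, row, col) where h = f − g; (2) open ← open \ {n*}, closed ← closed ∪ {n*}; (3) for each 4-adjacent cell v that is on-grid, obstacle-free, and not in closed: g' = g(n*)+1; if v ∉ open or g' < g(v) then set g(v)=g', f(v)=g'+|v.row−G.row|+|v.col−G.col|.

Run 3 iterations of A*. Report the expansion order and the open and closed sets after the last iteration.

order=[(2,3) → (2,4) → (2,5)]; open=[(1,1) g=1 f=8, (1,2) g=2 f=8, (1,3) g=3 f=8, (1,4) g=4 f=8, (1,5) g=5 f=8, (2,0) g=1 f=8, (3,2) g=2 f=6, (3,3) g=3 f=6, (3,4) g=4 f=6, (3,5) g=5 f=6]; closed=[(2,1), (2,2), (2,3), (2,4), (2,5)]

step 1: expand (2,3) (f=6, h=4) → closed; open now [(1,1) g=1 f=8, (1,2) g=2 f=8, (1,3) g=3 f=8, (2,0) g=1 f=8, (2,4) g=3 f=6, (3,2) g=2 f=6, (3,3) g=3 f=6]
step 2: expand (2,4) (f=6, h=3) → closed; open now [(1,1) g=1 f=8, (1,2) g=2 f=8, (1,3) g=3 f=8, (1,4) g=4 f=8, (2,0) g=1 f=8, (2,5) g=4 f=6, (3,2) g=2 f=6, (3,3) g=3 f=6, (3,4) g=4 f=6]
step 3: expand (2,5) (f=6, h=2) → closed; open now [(1,1) g=1 f=8, (1,2) g=2 f=8, (1,3) g=3 f=8, (1,4) g=4 f=8, (1,5) g=5 f=8, (2,0) g=1 f=8, (3,2) g=2 f=6, (3,3) g=3 f=6, (3,4) g=4 f=6, (3,5) g=5 f=6]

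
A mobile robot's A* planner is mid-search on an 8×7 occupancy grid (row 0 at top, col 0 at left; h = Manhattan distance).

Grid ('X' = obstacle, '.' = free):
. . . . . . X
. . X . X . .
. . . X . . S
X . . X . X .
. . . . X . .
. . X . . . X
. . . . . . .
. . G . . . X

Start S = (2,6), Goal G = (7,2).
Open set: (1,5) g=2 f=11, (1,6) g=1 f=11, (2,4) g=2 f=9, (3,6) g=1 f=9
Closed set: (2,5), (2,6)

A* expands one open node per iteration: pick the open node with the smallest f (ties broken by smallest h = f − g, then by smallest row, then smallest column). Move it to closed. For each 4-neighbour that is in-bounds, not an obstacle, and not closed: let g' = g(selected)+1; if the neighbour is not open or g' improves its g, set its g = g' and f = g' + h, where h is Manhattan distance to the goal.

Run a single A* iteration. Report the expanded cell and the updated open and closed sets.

step 1: expand (2,4) (f=9, h=7) → closed; open now [(1,5) g=2 f=11, (1,6) g=1 f=11, (3,4) g=3 f=9, (3,6) g=1 f=9]

expanded=(2,4); open=[(1,5) g=2 f=11, (1,6) g=1 f=11, (3,4) g=3 f=9, (3,6) g=1 f=9]; closed=[(2,4), (2,5), (2,6)]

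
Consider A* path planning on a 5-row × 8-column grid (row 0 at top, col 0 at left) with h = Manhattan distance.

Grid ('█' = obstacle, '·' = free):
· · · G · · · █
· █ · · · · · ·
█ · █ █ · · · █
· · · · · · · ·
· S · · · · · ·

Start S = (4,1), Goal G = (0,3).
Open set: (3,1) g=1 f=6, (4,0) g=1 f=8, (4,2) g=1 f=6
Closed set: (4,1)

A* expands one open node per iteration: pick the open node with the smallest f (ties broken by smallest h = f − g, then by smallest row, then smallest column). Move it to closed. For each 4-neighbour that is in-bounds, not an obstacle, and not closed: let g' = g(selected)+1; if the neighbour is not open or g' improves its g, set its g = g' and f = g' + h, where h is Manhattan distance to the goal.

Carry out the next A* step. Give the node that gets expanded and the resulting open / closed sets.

expanded=(3,1); open=[(2,1) g=2 f=6, (3,0) g=2 f=8, (3,2) g=2 f=6, (4,0) g=1 f=8, (4,2) g=1 f=6]; closed=[(3,1), (4,1)]

step 1: expand (3,1) (f=6, h=5) → closed; open now [(2,1) g=2 f=6, (3,0) g=2 f=8, (3,2) g=2 f=6, (4,0) g=1 f=8, (4,2) g=1 f=6]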